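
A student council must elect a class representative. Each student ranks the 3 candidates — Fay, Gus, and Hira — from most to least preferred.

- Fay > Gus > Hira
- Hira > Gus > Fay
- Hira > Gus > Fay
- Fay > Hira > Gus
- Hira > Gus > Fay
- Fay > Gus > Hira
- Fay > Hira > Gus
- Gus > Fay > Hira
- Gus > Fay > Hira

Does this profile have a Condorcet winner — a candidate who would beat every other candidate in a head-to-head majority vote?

Head-to-head results (9 voters total):
Fay vs Gus: Gus wins 5–4.
Fay vs Hira: Fay wins 6–3.
Gus vs Hira: Hira wins 5–4.
No candidate beats all others: Fay beats Hira beats Gus beats Fay, a majority cycle.

No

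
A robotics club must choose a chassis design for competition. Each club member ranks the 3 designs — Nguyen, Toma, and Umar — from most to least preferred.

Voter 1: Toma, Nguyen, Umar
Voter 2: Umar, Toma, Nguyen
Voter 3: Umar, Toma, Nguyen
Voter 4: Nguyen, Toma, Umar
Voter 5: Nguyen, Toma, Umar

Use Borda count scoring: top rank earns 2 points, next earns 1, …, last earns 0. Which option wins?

Borda scores:
  Nguyen: 1 + 0 + 0 + 2 + 2 = 5
  Toma: 2 + 1 + 1 + 1 + 1 = 6
  Umar: 0 + 2 + 2 + 0 + 0 = 4
Toma has the highest total.

Toma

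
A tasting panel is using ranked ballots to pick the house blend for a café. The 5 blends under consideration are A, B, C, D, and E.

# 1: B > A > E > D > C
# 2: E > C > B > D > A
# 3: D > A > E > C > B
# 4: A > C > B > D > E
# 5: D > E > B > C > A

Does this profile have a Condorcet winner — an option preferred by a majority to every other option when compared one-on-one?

No

Head-to-head results (5 voters total):
A vs B: B wins 3–2.
A vs C: A wins 3–2.
A vs D: D wins 3–2.
A vs E: A wins 3–2.
B vs C: C wins 3–2.
B vs D: B wins 3–2.
B vs E: E wins 3–2.
C vs D: D wins 3–2.
C vs E: E wins 4–1.
D vs E: D wins 3–2.
No candidate beats all others: A beats C beats B beats A, a majority cycle.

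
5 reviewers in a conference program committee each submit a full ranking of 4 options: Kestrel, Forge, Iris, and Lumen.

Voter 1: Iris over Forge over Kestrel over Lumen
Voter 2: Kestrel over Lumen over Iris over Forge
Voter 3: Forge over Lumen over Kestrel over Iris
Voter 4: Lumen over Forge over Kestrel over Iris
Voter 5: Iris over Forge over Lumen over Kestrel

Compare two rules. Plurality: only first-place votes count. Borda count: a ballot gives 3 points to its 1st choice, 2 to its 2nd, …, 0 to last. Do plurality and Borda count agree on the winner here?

No

Plurality first-place counts: Kestrel 1, Forge 1, Iris 2, Lumen 1 → Iris.
Borda totals: Kestrel 6, Forge 9, Iris 7, Lumen 8 → Forge.
The two rules disagree: plurality picks Iris, Borda picks Forge.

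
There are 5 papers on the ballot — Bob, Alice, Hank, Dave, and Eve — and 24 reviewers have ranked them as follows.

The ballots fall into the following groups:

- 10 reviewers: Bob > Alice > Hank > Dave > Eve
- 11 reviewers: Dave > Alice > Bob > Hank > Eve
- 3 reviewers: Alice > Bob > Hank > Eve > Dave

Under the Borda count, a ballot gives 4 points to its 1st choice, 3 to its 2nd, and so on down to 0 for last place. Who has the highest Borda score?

Borda scores:
  Bob: 10·4 + 11·2 + 3·3 = 71
  Alice: 10·3 + 11·3 + 3·4 = 75
  Hank: 10·2 + 11·1 + 3·2 = 37
  Dave: 10·1 + 11·4 + 3·0 = 54
  Eve: 10·0 + 11·0 + 3·1 = 3
Alice has the highest total.

Alice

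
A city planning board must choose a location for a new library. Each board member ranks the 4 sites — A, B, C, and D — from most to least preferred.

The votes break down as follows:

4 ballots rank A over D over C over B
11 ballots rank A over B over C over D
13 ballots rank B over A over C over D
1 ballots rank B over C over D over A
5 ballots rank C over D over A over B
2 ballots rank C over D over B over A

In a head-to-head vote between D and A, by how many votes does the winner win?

20

Ballots ranking D above A: 1+5+2 = 8.
Ballots ranking A above D: 4+11+13 = 28.
A wins 28–8, a margin of 20.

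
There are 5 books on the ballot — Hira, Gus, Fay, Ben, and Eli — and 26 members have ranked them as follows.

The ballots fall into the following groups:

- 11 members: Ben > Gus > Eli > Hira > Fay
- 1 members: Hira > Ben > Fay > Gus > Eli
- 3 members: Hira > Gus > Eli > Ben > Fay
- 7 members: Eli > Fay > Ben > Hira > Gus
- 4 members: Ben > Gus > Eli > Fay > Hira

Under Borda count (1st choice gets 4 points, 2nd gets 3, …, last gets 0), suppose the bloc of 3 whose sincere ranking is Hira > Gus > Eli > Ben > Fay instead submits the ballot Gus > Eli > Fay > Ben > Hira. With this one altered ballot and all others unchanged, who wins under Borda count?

Ben

Borda totals with the altered ballot: Hira 22, Gus 58, Fay 33, Ben 80, Eli 67.
The winner is unchanged: still Ben.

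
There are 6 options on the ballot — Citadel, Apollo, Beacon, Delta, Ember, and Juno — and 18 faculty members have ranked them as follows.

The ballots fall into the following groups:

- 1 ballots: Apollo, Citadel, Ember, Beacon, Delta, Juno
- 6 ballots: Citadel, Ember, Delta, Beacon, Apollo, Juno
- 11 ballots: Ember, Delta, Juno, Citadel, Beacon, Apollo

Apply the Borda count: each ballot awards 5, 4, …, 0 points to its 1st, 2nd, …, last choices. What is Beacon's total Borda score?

Borda scores:
  Citadel: 4 + 6·5 + 11·2 = 56
  Apollo: 5 + 6·1 + 11·0 = 11
  Beacon: 2 + 6·2 + 11·1 = 25
  Delta: 1 + 6·3 + 11·4 = 63
  Ember: 3 + 6·4 + 11·5 = 82
  Juno: 0 + 6·0 + 11·3 = 33

25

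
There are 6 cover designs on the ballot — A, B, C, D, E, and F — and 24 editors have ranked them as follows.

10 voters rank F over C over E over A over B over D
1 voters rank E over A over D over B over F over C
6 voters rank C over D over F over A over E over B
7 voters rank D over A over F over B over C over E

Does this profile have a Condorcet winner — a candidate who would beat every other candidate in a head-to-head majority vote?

Head-to-head results (24 voters total):
A vs B: A wins 24–0.
A vs C: C wins 16–8.
A vs D: D wins 13–11.
A vs E: A wins 13–11.
A vs F: F wins 16–8.
B vs C: C wins 16–8.
B vs D: D wins 14–10.
B vs E: E wins 17–7.
B vs F: F wins 23–1.
C vs D: C wins 16–8.
C vs E: C wins 23–1.
C vs F: F wins 18–6.
D vs E: D wins 13–11.
D vs F: D wins 14–10.
E vs F: F wins 23–1.
No candidate beats all others: C beats D beats F beats C, a majority cycle.

No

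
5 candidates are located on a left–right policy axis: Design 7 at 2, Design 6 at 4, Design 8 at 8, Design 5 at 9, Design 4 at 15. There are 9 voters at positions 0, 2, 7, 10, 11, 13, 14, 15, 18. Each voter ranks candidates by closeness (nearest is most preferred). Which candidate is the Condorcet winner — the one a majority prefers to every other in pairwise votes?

Design 5

With single-peaked preferences on a line, the Condorcet winner is the candidate closest to the median voter.
The median voter (position 11) is closest to Design 5 at 9.
Check: Design 5 vs Design 8 — voters closer to Design 5: 6 of 9.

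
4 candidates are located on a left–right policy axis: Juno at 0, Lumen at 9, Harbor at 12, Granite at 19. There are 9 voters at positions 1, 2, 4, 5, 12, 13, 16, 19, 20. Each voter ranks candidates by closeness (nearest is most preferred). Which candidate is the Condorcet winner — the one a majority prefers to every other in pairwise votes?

Harbor

With single-peaked preferences on a line, the Condorcet winner is the candidate closest to the median voter.
The median voter (position 12) is closest to Harbor at 12.
Check: Harbor vs Granite — voters closer to Harbor: 6 of 9.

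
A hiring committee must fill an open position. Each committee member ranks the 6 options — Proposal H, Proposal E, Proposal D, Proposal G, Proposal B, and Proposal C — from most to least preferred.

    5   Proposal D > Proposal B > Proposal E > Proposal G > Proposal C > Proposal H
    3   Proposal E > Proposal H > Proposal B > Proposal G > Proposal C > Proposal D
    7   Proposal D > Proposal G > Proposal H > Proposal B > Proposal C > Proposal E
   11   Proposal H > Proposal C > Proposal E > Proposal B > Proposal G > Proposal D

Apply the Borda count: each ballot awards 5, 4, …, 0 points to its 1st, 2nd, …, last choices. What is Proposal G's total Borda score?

55

Borda scores:
  Proposal H: 5·0 + 3·4 + 7·3 + 11·5 = 88
  Proposal E: 5·3 + 3·5 + 7·0 + 11·3 = 63
  Proposal D: 5·5 + 3·0 + 7·5 + 11·0 = 60
  Proposal G: 5·2 + 3·2 + 7·4 + 11·1 = 55
  Proposal B: 5·4 + 3·3 + 7·2 + 11·2 = 65
  Proposal C: 5·1 + 3·1 + 7·1 + 11·4 = 59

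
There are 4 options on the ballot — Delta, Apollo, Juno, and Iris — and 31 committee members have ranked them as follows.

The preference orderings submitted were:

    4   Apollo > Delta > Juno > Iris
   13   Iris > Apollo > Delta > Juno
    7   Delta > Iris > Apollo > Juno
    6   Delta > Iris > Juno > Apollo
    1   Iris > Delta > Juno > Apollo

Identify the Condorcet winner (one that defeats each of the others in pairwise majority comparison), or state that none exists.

No Condorcet winner

Head-to-head results (31 voters total):
Delta vs Apollo: Apollo wins 17–14.
Delta vs Juno: Delta wins 31–0.
Delta vs Iris: Delta wins 17–14.
Apollo vs Juno: Apollo wins 24–7.
Apollo vs Iris: Iris wins 27–4.
Juno vs Iris: Iris wins 27–4.
No candidate beats all others: Delta beats Iris beats Apollo beats Delta, a majority cycle.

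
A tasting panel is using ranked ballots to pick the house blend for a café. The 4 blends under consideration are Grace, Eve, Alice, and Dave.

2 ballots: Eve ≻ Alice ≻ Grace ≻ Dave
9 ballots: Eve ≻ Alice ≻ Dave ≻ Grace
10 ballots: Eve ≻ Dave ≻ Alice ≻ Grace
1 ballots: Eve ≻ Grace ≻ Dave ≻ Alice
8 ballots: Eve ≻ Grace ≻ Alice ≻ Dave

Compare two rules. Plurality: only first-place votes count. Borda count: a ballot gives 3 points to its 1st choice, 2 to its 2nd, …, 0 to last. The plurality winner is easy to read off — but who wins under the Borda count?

Plurality first-place counts: Grace 0, Eve 30, Alice 0, Dave 0 → Eve.
Borda totals: Grace 20, Eve 90, Alice 40, Dave 30 → Eve.

Eve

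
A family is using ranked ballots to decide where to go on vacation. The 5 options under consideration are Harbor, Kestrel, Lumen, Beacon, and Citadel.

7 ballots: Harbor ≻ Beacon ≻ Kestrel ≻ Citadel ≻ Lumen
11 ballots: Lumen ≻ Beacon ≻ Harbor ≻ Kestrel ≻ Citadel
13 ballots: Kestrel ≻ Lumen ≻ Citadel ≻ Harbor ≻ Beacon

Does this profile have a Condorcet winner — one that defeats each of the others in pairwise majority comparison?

No

Head-to-head results (31 voters total):
Harbor vs Kestrel: Harbor wins 18–13.
Harbor vs Lumen: Lumen wins 24–7.
Harbor vs Beacon: Harbor wins 20–11.
Harbor vs Citadel: Harbor wins 18–13.
Kestrel vs Lumen: Kestrel wins 20–11.
Kestrel vs Beacon: Beacon wins 18–13.
Kestrel vs Citadel: Kestrel wins 31–0.
Lumen vs Beacon: Lumen wins 24–7.
Lumen vs Citadel: Lumen wins 24–7.
Beacon vs Citadel: Beacon wins 18–13.
No candidate beats all others: Harbor beats Kestrel beats Lumen beats Harbor, a majority cycle.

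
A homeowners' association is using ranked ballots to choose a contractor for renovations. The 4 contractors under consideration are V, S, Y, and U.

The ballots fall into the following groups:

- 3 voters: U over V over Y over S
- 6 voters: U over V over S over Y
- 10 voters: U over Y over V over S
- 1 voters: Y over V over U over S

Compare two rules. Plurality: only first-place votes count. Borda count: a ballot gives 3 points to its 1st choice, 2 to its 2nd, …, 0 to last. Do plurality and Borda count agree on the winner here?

Plurality first-place counts: V 0, S 0, Y 1, U 19 → U.
Borda totals: V 30, S 6, Y 26, U 58 → U.
The two rules agree on U.

Yes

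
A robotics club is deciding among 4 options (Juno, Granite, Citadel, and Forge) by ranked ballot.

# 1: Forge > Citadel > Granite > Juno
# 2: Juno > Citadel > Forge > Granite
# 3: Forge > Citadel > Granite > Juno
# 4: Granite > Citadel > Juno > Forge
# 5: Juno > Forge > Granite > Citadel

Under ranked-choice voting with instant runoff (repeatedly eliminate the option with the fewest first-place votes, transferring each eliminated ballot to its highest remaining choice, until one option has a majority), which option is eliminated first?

Round 1: Juno 2, Forge 2, Granite 1, Citadel 0. Citadel has the fewest and is eliminated.
Round 2: Juno 2, Forge 2, Granite 1. Granite has the fewest and is eliminated.
Round 3: Juno 3, Forge 2. Juno has a majority.

Citadel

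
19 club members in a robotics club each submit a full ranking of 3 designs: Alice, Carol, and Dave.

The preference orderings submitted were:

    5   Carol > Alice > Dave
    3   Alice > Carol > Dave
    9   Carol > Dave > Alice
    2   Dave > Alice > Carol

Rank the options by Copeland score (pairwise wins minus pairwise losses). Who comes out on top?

Pairwise results:
  Alice vs Carol: Carol wins 14–5.
  Alice vs Dave: Dave wins 11–8.
  Carol vs Dave: Carol wins 17–2.
Copeland scores (wins − losses):
  Alice: 0 − 2 = -2
  Carol: 2 − 0 = 2
  Dave: 1 − 1 = 0
Carol has the best Copeland score.

Carol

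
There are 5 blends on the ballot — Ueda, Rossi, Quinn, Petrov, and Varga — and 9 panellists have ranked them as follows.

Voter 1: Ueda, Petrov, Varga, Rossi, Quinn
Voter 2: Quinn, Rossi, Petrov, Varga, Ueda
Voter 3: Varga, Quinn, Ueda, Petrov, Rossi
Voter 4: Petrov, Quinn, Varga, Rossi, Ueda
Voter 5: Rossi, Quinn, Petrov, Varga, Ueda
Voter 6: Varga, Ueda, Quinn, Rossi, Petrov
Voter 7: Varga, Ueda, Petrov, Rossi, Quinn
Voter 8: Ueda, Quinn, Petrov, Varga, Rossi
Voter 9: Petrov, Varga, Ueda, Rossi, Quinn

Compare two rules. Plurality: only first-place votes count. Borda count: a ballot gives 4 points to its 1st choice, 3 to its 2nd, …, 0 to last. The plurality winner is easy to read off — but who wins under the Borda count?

Varga

Plurality first-place counts: Ueda 2, Rossi 1, Quinn 1, Petrov 2, Varga 3 → Varga.
Borda totals: Ueda 18, Rossi 12, Quinn 18, Petrov 20, Varga 22 → Varga.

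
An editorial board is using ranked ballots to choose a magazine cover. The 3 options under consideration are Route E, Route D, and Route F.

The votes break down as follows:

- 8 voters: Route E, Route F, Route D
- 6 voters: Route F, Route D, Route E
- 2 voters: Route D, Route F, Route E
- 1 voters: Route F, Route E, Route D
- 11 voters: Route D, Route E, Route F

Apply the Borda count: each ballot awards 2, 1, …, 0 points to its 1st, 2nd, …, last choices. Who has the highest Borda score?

Borda scores:
  Route E: 8·2 + 6·0 + 2·0 + 1 + 11·1 = 28
  Route D: 8·0 + 6·1 + 2·2 + 0 + 11·2 = 32
  Route F: 8·1 + 6·2 + 2·1 + 2 + 11·0 = 24
Route D has the highest total.

Route D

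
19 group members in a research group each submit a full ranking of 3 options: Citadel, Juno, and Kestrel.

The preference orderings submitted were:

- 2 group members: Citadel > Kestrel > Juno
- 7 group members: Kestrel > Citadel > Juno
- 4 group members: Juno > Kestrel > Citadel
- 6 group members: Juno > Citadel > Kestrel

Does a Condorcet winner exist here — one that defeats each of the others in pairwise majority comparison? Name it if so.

Juno

Head-to-head results (19 voters total):
Citadel vs Juno: Juno wins 10–9.
Citadel vs Kestrel: Kestrel wins 11–8.
Juno vs Kestrel: Juno wins 10–9.
Juno beats each rival — Citadel (10–9), Kestrel (10–9) — so Juno is the Condorcet winner.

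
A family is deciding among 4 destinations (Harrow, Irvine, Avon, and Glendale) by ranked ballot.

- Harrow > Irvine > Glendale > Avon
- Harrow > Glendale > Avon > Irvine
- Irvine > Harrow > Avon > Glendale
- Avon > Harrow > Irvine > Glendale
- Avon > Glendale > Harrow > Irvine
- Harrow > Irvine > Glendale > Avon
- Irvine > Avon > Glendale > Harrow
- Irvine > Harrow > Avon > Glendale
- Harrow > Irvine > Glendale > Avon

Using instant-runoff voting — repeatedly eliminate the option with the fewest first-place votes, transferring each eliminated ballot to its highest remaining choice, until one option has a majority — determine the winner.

Harrow

Round 1: Harrow 4, Irvine 3, Avon 2, Glendale 0. Glendale has the fewest and is eliminated.
Round 2: Harrow 4, Irvine 3, Avon 2. Avon has the fewest and is eliminated.
Round 3: Harrow 6, Irvine 3. Harrow has a majority.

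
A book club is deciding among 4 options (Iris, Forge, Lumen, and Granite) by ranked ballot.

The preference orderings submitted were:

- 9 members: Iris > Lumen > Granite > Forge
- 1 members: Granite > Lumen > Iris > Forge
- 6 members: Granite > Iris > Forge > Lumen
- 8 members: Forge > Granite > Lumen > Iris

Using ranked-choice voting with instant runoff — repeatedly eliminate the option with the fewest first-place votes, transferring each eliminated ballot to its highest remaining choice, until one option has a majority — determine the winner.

Iris

Round 1: Iris 9, Forge 8, Granite 7, Lumen 0. Lumen has the fewest and is eliminated.
Round 2: Iris 9, Forge 8, Granite 7. Granite has the fewest and is eliminated.
Round 3: Iris 16, Forge 8. Iris has a majority.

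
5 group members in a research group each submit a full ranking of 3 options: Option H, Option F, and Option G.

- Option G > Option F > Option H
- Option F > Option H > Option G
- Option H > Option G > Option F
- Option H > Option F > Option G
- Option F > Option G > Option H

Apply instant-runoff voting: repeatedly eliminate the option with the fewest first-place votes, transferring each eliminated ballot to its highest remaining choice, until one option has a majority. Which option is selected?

Option F

Round 1: Option H 2, Option F 2, Option G 1. Option G has the fewest and is eliminated.
Round 2: Option F 3, Option H 2. Option F has a majority.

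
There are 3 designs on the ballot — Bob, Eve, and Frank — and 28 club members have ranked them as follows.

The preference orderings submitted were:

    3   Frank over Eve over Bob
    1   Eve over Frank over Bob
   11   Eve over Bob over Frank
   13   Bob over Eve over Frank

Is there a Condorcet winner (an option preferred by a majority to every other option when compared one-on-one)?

Yes

Head-to-head results (28 voters total):
Bob vs Eve: Eve wins 15–13.
Bob vs Frank: Bob wins 24–4.
Eve vs Frank: Eve wins 25–3.
Eve beats each rival — Bob (15–13), Frank (25–3) — so Eve is the Condorcet winner.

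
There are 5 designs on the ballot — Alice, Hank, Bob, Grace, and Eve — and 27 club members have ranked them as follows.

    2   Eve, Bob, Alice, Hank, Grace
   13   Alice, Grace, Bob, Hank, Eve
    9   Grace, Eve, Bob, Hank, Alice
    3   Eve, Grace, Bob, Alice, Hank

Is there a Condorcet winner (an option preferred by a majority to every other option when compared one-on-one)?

Head-to-head results (27 voters total):
Alice vs Hank: Alice wins 18–9.
Alice vs Bob: Bob wins 14–13.
Alice vs Grace: Alice wins 15–12.
Alice vs Eve: Eve wins 14–13.
Hank vs Bob: Bob wins 27–0.
Hank vs Grace: Grace wins 25–2.
Hank vs Eve: Eve wins 14–13.
Bob vs Grace: Grace wins 25–2.
Bob vs Eve: Eve wins 14–13.
Grace vs Eve: Grace wins 22–5.
No candidate beats all others: Alice beats Grace beats Bob beats Alice, a majority cycle.

No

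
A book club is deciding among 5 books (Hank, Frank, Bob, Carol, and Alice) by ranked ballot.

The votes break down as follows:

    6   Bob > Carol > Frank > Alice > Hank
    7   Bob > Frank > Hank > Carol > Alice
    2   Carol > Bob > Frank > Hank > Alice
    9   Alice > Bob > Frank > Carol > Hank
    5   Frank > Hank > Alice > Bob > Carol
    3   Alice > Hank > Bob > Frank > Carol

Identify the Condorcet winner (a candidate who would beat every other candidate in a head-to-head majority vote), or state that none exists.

Head-to-head results (32 voters total):
Hank vs Frank: Frank wins 29–3.
Hank vs Bob: Bob wins 24–8.
Hank vs Carol: Carol wins 17–15.
Hank vs Alice: Alice wins 18–14.
Frank vs Bob: Bob wins 27–5.
Frank vs Carol: Frank wins 24–8.
Frank vs Alice: Frank wins 20–12.
Bob vs Carol: Bob wins 30–2.
Bob vs Alice: Alice wins 17–15.
Carol vs Alice: Alice wins 17–15.
No candidate beats all others: Frank beats Alice beats Bob beats Frank, a majority cycle.

No Condorcet winner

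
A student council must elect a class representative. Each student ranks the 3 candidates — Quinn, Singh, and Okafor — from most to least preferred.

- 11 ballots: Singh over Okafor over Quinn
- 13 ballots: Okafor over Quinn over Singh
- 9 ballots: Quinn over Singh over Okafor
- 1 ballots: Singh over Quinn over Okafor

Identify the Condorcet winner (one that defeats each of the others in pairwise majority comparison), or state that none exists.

None — there is no Condorcet winner

Head-to-head results (34 voters total):
Quinn vs Singh: Quinn wins 22–12.
Quinn vs Okafor: Okafor wins 24–10.
Singh vs Okafor: Singh wins 21–13.
No candidate beats all others: Quinn beats Singh beats Okafor beats Quinn, a majority cycle.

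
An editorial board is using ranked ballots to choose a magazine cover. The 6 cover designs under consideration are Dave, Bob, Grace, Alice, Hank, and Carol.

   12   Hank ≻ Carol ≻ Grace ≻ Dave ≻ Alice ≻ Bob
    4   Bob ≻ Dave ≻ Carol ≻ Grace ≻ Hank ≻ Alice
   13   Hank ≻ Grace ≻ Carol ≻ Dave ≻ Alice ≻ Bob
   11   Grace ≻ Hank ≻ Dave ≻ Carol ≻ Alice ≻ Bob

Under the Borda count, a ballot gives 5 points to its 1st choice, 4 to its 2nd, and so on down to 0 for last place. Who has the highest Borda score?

Borda scores:
  Dave: 12·2 + 4·4 + 13·2 + 11·3 = 99
  Bob: 12·0 + 4·5 + 13·0 + 11·0 = 20
  Grace: 12·3 + 4·2 + 13·4 + 11·5 = 151
  Alice: 12·1 + 4·0 + 13·1 + 11·1 = 36
  Hank: 12·5 + 4·1 + 13·5 + 11·4 = 173
  Carol: 12·4 + 4·3 + 13·3 + 11·2 = 121
Hank has the highest total.

Hank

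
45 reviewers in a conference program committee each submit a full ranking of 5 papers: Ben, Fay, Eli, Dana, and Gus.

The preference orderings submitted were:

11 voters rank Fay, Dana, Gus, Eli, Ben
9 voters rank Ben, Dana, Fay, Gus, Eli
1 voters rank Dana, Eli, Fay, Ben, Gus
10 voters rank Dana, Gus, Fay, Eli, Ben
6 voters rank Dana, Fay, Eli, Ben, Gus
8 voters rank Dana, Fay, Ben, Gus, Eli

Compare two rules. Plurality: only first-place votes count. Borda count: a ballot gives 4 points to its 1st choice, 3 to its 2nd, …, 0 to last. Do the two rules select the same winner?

Yes

Plurality first-place counts: Ben 9, Fay 11, Eli 0, Dana 25, Gus 0 → Dana.
Borda totals: Ben 59, Fay 126, Eli 36, Dana 160, Gus 69 → Dana.
The two rules agree on Dana.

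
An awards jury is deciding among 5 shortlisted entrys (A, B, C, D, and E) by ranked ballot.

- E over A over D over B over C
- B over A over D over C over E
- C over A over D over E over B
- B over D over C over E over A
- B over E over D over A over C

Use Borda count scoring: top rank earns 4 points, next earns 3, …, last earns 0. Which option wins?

B

Borda scores:
  A: 3 + 3 + 3 + 0 + 1 = 10
  B: 1 + 4 + 0 + 4 + 4 = 13
  C: 0 + 1 + 4 + 2 + 0 = 7
  D: 2 + 2 + 2 + 3 + 2 = 11
  E: 4 + 0 + 1 + 1 + 3 = 9
B has the highest total.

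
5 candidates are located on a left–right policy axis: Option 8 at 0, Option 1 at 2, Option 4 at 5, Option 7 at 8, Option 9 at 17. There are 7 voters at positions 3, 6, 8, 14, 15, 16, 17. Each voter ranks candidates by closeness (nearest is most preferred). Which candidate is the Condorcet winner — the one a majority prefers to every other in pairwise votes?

Option 9

With single-peaked preferences on a line, the Condorcet winner is the candidate closest to the median voter.
The median voter (position 14) is closest to Option 9 at 17.
Check: Option 9 vs Option 4 — voters closer to Option 9: 4 of 7.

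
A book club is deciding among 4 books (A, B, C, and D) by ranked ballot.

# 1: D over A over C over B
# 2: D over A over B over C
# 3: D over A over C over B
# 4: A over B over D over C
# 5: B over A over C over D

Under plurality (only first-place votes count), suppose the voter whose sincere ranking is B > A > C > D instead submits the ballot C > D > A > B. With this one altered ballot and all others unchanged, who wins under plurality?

First-place totals with the altered ballot: A 1, B 0, C 1, D 3.
The winner is unchanged: still D.

D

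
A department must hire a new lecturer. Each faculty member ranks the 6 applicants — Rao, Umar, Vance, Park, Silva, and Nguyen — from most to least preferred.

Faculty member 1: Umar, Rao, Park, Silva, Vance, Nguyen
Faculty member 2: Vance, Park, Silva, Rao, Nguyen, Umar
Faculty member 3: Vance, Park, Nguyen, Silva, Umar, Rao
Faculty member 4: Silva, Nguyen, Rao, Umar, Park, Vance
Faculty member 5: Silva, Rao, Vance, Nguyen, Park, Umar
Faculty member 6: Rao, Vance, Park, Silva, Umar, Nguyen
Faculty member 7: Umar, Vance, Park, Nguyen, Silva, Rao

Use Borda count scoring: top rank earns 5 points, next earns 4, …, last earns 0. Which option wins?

Borda scores:
  Rao: 4 + 2 + 0 + 3 + 4 + 5 + 0 = 18
  Umar: 5 + 0 + 1 + 2 + 0 + 1 + 5 = 14
  Vance: 1 + 5 + 5 + 0 + 3 + 4 + 4 = 22
  Park: 3 + 4 + 4 + 1 + 1 + 3 + 3 = 19
  Silva: 2 + 3 + 2 + 5 + 5 + 2 + 1 = 20
  Nguyen: 0 + 1 + 3 + 4 + 2 + 0 + 2 = 12
Vance has the highest total.

Vance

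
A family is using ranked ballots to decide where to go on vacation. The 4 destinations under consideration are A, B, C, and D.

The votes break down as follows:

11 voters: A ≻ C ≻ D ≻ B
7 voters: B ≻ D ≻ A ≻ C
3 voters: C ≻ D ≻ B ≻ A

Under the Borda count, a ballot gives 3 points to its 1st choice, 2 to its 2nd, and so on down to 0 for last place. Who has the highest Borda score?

A

Borda scores:
  A: 11·3 + 7·1 + 3·0 = 40
  B: 11·0 + 7·3 + 3·1 = 24
  C: 11·2 + 7·0 + 3·3 = 31
  D: 11·1 + 7·2 + 3·2 = 31
A has the highest total.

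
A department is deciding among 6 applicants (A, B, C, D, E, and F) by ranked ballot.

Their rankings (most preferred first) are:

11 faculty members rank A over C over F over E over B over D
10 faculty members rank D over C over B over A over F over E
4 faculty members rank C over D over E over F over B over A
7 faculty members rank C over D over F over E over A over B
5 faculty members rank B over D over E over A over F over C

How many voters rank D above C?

Ballots ranking D above C: 10+5 = 15.
Ballots ranking C above D: 11+4+7 = 22.
So 15 of 37 voters prefer D to C.

15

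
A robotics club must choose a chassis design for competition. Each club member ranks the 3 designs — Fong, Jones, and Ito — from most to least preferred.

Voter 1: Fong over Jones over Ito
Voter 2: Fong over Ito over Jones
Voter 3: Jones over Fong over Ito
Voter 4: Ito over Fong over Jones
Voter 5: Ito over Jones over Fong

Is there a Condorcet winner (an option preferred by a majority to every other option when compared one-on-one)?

Head-to-head results (5 voters total):
Fong vs Jones: Fong wins 3–2.
Fong vs Ito: Fong wins 3–2.
Jones vs Ito: Ito wins 3–2.
Fong beats each rival — Jones (3–2), Ito (3–2) — so Fong is the Condorcet winner.

Yes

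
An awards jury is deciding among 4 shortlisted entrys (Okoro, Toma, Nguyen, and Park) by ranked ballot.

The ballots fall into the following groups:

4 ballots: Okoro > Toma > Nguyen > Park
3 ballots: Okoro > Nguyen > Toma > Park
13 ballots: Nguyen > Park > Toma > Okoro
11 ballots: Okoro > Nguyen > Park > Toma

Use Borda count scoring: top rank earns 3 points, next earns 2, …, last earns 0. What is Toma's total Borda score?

24

Borda scores:
  Okoro: 4·3 + 3·3 + 13·0 + 11·3 = 54
  Toma: 4·2 + 3·1 + 13·1 + 11·0 = 24
  Nguyen: 4·1 + 3·2 + 13·3 + 11·2 = 71
  Park: 4·0 + 3·0 + 13·2 + 11·1 = 37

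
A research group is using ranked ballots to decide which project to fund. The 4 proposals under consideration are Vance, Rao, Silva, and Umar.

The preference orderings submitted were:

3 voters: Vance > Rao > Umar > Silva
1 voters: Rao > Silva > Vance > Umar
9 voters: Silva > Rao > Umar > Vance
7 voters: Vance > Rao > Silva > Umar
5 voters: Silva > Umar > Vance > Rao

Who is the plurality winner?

Silva

First-place vote totals:
  Vance: 10
  Rao: 1
  Silva: 14
  Umar: 0
Silva has the most first-place votes.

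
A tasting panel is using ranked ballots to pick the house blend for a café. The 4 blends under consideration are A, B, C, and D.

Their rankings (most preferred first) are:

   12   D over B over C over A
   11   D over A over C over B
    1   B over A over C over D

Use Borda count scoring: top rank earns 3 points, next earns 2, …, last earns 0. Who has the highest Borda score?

Borda scores:
  A: 12·0 + 11·2 + 2 = 24
  B: 12·2 + 11·0 + 3 = 27
  C: 12·1 + 11·1 + 1 = 24
  D: 12·3 + 11·3 + 0 = 69
D has the highest total.

D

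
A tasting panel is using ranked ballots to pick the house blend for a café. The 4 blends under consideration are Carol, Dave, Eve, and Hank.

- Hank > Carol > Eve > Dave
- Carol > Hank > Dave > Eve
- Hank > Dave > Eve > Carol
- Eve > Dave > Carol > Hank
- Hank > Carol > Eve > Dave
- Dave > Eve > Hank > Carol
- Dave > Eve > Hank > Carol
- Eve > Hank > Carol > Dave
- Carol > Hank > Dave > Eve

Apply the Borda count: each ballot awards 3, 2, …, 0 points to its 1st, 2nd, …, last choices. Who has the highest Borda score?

Borda scores:
  Carol: 2 + 3 + 0 + 1 + 2 + 0 + 0 + 1 + 3 = 12
  Dave: 0 + 1 + 2 + 2 + 0 + 3 + 3 + 0 + 1 = 12
  Eve: 1 + 0 + 1 + 3 + 1 + 2 + 2 + 3 + 0 = 13
  Hank: 3 + 2 + 3 + 0 + 3 + 1 + 1 + 2 + 2 = 17
Hank has the highest total.

Hank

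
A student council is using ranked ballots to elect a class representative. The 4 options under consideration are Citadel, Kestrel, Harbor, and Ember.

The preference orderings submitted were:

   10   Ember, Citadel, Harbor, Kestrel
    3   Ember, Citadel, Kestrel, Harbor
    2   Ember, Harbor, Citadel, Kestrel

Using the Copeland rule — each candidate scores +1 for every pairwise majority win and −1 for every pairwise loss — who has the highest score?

Pairwise results:
  Citadel vs Kestrel: Citadel wins 15–0.
  Citadel vs Harbor: Citadel wins 13–2.
  Citadel vs Ember: Ember wins 15–0.
  Kestrel vs Harbor: Harbor wins 12–3.
  Kestrel vs Ember: Ember wins 15–0.
  Harbor vs Ember: Ember wins 15–0.
Copeland scores (wins − losses):
  Citadel: 2 − 1 = 1
  Kestrel: 0 − 3 = -3
  Harbor: 1 − 2 = -1
  Ember: 3 − 0 = 3
Ember has the best Copeland score.

Ember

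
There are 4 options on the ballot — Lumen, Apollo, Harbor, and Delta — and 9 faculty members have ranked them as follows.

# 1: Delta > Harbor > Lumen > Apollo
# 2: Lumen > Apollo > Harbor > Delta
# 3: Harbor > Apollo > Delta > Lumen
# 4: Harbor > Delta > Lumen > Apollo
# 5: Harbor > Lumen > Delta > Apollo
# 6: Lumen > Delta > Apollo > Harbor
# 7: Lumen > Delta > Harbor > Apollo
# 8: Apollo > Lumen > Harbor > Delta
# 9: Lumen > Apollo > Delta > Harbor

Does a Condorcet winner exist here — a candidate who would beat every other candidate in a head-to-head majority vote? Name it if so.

Lumen

Head-to-head results (9 voters total):
Lumen vs Apollo: Lumen wins 7–2.
Lumen vs Harbor: Lumen wins 5–4.
Lumen vs Delta: Lumen wins 6–3.
Apollo vs Harbor: Harbor wins 5–4.
Apollo vs Delta: Delta wins 5–4.
Harbor vs Delta: Harbor wins 5–4.
Lumen beats each rival — Apollo (7–2), Harbor (5–4), Delta (6–3) — so Lumen is the Condorcet winner.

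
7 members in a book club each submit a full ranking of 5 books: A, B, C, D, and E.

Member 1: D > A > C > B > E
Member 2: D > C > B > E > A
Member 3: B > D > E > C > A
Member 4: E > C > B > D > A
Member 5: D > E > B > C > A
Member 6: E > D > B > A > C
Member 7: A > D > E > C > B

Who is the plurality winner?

First-place vote totals:
  A: 1
  B: 1
  C: 0
  D: 3
  E: 2
D has the most first-place votes.

D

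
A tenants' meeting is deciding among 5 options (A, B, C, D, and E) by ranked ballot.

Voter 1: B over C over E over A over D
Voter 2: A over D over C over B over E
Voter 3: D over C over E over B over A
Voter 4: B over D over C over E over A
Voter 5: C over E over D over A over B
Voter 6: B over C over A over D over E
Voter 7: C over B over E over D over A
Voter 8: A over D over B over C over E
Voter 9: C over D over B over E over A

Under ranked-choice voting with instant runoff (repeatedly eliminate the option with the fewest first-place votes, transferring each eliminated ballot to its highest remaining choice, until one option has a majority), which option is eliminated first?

E

Round 1: B 3, C 3, A 2, D 1, E 0. E has the fewest and is eliminated.
Round 2: B 3, C 3, A 2, D 1. D has the fewest and is eliminated.
Round 3: C 4, B 3, A 2. A has the fewest and is eliminated.
Round 4: C 5, B 4. C has a majority.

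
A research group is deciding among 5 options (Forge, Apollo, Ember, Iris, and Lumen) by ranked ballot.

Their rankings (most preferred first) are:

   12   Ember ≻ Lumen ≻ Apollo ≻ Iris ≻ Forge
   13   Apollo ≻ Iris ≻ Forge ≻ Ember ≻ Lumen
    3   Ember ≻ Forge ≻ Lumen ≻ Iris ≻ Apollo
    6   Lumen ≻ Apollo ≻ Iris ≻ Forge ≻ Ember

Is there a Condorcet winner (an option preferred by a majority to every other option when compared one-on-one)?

Head-to-head results (34 voters total):
Forge vs Apollo: Apollo wins 31–3.
Forge vs Ember: Forge wins 19–15.
Forge vs Iris: Iris wins 31–3.
Forge vs Lumen: Lumen wins 18–16.
Apollo vs Ember: Apollo wins 19–15.
Apollo vs Iris: Apollo wins 31–3.
Apollo vs Lumen: Lumen wins 21–13.
Ember vs Iris: Iris wins 19–15.
Ember vs Lumen: Ember wins 28–6.
Iris vs Lumen: Lumen wins 21–13.
No candidate beats all others: Forge beats Ember beats Lumen beats Forge, a majority cycle.

No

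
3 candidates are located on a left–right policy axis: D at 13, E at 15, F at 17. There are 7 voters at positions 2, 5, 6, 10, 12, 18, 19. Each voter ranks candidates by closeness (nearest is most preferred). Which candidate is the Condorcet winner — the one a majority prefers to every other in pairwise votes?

With single-peaked preferences on a line, the Condorcet winner is the candidate closest to the median voter.
The median voter (position 10) is closest to D at 13.
Check: D vs F — voters closer to D: 5 of 7.

D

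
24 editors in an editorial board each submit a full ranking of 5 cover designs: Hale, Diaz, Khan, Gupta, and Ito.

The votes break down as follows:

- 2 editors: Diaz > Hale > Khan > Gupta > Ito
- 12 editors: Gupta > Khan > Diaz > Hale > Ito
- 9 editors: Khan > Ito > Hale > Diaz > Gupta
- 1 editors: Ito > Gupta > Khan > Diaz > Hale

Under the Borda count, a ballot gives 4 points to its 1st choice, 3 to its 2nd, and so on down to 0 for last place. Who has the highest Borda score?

Khan

Borda scores:
  Hale: 2·3 + 12·1 + 9·2 + 0 = 36
  Diaz: 2·4 + 12·2 + 9·1 + 1 = 42
  Khan: 2·2 + 12·3 + 9·4 + 2 = 78
  Gupta: 2·1 + 12·4 + 9·0 + 3 = 53
  Ito: 2·0 + 12·0 + 9·3 + 4 = 31
Khan has the highest total.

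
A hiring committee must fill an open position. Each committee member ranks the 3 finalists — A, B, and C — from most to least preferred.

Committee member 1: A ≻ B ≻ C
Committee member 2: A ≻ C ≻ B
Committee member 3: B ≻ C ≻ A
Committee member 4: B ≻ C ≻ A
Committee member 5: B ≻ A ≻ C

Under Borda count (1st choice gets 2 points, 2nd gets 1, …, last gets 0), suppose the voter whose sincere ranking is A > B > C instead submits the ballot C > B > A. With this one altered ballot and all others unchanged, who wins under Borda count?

B

Borda totals with the altered ballot: A 3, B 7, C 5.
The winner is unchanged: still B.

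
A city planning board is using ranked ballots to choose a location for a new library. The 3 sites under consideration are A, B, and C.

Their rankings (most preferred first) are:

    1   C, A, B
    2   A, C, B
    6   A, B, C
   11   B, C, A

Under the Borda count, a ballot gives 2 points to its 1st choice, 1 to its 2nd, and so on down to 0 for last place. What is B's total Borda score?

28

Borda scores:
  A: 1 + 2·2 + 6·2 + 11·0 = 17
  B: 0 + 2·0 + 6·1 + 11·2 = 28
  C: 2 + 2·1 + 6·0 + 11·1 = 15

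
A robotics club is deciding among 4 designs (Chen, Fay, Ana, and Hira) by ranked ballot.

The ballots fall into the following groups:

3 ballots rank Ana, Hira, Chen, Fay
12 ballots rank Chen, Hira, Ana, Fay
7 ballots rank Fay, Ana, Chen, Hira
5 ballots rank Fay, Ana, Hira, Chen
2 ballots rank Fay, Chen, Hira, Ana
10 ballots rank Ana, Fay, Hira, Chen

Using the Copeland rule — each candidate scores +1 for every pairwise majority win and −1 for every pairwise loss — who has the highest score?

Pairwise results:
  Chen vs Fay: Fay wins 24–15.
  Chen vs Ana: Ana wins 25–14.
  Chen vs Hira: Chen wins 21–18.
  Fay vs Ana: Ana wins 25–14.
  Fay vs Hira: Fay wins 24–15.
  Ana vs Hira: Ana wins 25–14.
Copeland scores (wins − losses):
  Chen: 1 − 2 = -1
  Fay: 2 − 1 = 1
  Ana: 3 − 0 = 3
  Hira: 0 − 3 = -3
Ana has the best Copeland score.

Ana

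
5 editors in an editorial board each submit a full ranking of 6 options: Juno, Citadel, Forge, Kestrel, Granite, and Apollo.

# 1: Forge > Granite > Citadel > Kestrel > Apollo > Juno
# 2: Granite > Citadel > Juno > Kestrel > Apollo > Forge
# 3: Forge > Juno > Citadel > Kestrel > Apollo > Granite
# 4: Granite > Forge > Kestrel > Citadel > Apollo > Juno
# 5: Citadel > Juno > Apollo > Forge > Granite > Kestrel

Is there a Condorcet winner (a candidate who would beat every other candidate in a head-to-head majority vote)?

Yes

Head-to-head results (5 voters total):
Juno vs Citadel: Citadel wins 4–1.
Juno vs Forge: Forge wins 3–2.
Juno vs Kestrel: Juno wins 3–2.
Juno vs Granite: Granite wins 3–2.
Juno vs Apollo: Juno wins 3–2.
Citadel vs Forge: Forge wins 3–2.
Citadel vs Kestrel: Citadel wins 4–1.
Citadel vs Granite: Granite wins 3–2.
Citadel vs Apollo: Citadel wins 5–0.
Forge vs Kestrel: Forge wins 4–1.
Forge vs Granite: Forge wins 3–2.
Forge vs Apollo: Forge wins 3–2.
Kestrel vs Granite: Granite wins 4–1.
Kestrel vs Apollo: Kestrel wins 4–1.
Granite vs Apollo: Granite wins 3–2.
Forge beats each rival — Juno (3–2), Citadel (3–2), Kestrel (4–1), Granite (3–2), Apollo (3–2) — so Forge is the Condorcet winner.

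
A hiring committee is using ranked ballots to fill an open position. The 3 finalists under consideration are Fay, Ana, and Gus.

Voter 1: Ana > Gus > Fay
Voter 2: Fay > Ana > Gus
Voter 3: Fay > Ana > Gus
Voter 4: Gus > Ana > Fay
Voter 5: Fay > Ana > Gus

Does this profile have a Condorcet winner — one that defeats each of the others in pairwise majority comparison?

Yes

Head-to-head results (5 voters total):
Fay vs Ana: Fay wins 3–2.
Fay vs Gus: Fay wins 3–2.
Ana vs Gus: Ana wins 4–1.
Fay beats each rival — Ana (3–2), Gus (3–2) — so Fay is the Condorcet winner.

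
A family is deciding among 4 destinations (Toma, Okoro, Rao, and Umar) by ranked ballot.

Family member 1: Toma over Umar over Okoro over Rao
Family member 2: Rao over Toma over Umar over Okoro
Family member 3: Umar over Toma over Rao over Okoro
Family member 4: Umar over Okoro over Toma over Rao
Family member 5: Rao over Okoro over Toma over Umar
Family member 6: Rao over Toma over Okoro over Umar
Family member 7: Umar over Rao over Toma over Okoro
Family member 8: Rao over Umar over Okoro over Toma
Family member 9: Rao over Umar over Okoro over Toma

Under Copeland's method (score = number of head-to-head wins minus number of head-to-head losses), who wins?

Rao

Pairwise results:
  Toma vs Okoro: Toma wins 5–4.
  Toma vs Rao: Rao wins 6–3.
  Toma vs Umar: Umar wins 5–4.
  Okoro vs Rao: Rao wins 7–2.
  Okoro vs Umar: Umar wins 7–2.
  Rao vs Umar: Rao wins 5–4.
Copeland scores (wins − losses):
  Toma: 1 − 2 = -1
  Okoro: 0 − 3 = -3
  Rao: 3 − 0 = 3
  Umar: 2 − 1 = 1
Rao has the best Copeland score.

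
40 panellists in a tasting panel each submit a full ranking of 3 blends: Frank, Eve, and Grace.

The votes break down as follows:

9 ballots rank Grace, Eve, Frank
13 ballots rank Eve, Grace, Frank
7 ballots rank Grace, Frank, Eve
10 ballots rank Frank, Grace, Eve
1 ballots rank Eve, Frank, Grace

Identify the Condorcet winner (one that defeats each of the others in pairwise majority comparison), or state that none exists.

Head-to-head results (40 voters total):
Frank vs Eve: Eve wins 23–17.
Frank vs Grace: Grace wins 29–11.
Eve vs Grace: Grace wins 26–14.
Grace beats each rival — Frank (29–11), Eve (26–14) — so Grace is the Condorcet winner.

Grace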